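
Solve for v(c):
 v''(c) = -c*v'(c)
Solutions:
 v(c) = C1 + C2*erf(sqrt(2)*c/2)


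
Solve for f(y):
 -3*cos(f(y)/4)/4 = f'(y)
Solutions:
 3*y/4 - 2*log(sin(f(y)/4) - 1) + 2*log(sin(f(y)/4) + 1) = C1


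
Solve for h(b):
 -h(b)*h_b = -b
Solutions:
 h(b) = -sqrt(C1 + b^2)
 h(b) = sqrt(C1 + b^2)


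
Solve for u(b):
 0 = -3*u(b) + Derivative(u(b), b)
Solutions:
 u(b) = C1*exp(3*b)


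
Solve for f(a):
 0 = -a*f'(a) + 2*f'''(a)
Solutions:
 f(a) = C1 + Integral(C2*airyai(2^(2/3)*a/2) + C3*airybi(2^(2/3)*a/2), a)


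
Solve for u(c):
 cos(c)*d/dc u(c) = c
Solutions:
 u(c) = C1 + Integral(c/cos(c), c)


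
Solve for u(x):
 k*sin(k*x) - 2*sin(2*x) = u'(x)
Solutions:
 u(x) = C1 + cos(2*x) - cos(k*x)


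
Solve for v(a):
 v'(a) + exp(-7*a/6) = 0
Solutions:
 v(a) = C1 + 6*exp(-7*a/6)/7


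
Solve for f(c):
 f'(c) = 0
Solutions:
 f(c) = C1


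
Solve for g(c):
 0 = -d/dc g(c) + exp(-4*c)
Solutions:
 g(c) = C1 - exp(-4*c)/4


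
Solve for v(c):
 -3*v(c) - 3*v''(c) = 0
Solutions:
 v(c) = C1*sin(c) + C2*cos(c)


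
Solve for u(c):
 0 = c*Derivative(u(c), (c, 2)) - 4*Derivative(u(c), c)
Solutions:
 u(c) = C1 + C2*c^5


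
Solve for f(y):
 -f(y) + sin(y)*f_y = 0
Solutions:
 f(y) = C1*sqrt(cos(y) - 1)/sqrt(cos(y) + 1)


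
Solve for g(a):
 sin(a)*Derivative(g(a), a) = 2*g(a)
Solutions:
 g(a) = C1*(cos(a) - 1)/(cos(a) + 1)


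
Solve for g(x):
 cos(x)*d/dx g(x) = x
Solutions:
 g(x) = C1 + Integral(x/cos(x), x)


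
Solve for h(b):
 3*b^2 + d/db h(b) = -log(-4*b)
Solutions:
 h(b) = C1 - b^3 - b*log(-b) + b*(1 - 2*log(2))


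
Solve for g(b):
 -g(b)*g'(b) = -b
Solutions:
 g(b) = -sqrt(C1 + b^2)
 g(b) = sqrt(C1 + b^2)


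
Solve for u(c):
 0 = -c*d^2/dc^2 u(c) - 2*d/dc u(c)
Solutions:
 u(c) = C1 + C2/c


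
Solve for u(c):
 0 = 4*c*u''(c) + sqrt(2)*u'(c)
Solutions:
 u(c) = C1 + C2*c^(1 - sqrt(2)/4)


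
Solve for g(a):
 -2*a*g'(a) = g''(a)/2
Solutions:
 g(a) = C1 + C2*erf(sqrt(2)*a)


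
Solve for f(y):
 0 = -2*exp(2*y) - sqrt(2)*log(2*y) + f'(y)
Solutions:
 f(y) = C1 + sqrt(2)*y*log(y) + sqrt(2)*y*(-1 + log(2)) + exp(2*y)


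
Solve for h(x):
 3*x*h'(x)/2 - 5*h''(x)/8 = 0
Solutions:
 h(x) = C1 + C2*erfi(sqrt(30)*x/5)


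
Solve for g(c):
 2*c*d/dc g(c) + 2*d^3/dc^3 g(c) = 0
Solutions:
 g(c) = C1 + Integral(C2*airyai(-c) + C3*airybi(-c), c)


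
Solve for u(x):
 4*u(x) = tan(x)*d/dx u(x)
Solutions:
 u(x) = C1*sin(x)^4


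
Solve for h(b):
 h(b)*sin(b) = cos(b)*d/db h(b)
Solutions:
 h(b) = C1/cos(b)


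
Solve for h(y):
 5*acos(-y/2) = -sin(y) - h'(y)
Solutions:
 h(y) = C1 - 5*y*acos(-y/2) - 5*sqrt(4 - y^2) + cos(y)


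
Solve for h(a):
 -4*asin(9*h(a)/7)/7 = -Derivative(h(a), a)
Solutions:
 Integral(1/asin(9*_y/7), (_y, h(a))) = C1 + 4*a/7


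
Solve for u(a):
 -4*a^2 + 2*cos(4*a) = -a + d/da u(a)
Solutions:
 u(a) = C1 - 4*a^3/3 + a^2/2 + sin(4*a)/2


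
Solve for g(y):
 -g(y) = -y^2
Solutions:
 g(y) = y^2


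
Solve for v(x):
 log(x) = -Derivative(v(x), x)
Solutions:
 v(x) = C1 - x*log(x) + x


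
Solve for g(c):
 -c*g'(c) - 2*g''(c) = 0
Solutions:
 g(c) = C1 + C2*erf(c/2)


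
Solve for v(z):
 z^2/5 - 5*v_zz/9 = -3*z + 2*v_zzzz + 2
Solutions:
 v(z) = C1 + C2*z + C3*sin(sqrt(10)*z/6) + C4*cos(sqrt(10)*z/6) + 3*z^4/100 + 9*z^3/10 - 387*z^2/125


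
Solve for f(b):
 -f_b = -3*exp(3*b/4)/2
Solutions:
 f(b) = C1 + 2*exp(3*b/4)


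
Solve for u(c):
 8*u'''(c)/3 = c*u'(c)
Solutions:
 u(c) = C1 + Integral(C2*airyai(3^(1/3)*c/2) + C3*airybi(3^(1/3)*c/2), c)


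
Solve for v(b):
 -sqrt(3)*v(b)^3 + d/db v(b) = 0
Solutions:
 v(b) = -sqrt(2)*sqrt(-1/(C1 + sqrt(3)*b))/2
 v(b) = sqrt(2)*sqrt(-1/(C1 + sqrt(3)*b))/2


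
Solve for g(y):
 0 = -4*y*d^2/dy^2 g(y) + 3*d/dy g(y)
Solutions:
 g(y) = C1 + C2*y^(7/4)


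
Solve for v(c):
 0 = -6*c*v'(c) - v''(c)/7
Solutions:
 v(c) = C1 + C2*erf(sqrt(21)*c)


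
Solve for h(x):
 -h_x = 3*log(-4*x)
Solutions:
 h(x) = C1 - 3*x*log(-x) + 3*x*(1 - 2*log(2))


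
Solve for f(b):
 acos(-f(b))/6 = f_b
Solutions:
 Integral(1/acos(-_y), (_y, f(b))) = C1 + b/6


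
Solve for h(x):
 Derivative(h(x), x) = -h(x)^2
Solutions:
 h(x) = 1/(C1 + x)


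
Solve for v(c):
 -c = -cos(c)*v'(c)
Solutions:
 v(c) = C1 + Integral(c/cos(c), c)


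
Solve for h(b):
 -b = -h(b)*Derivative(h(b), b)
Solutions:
 h(b) = -sqrt(C1 + b^2)
 h(b) = sqrt(C1 + b^2)


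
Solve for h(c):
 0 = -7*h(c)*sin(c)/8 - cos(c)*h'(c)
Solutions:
 h(c) = C1*cos(c)^(7/8)


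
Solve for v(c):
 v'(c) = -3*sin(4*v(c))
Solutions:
 v(c) = -acos((-C1 - exp(24*c))/(C1 - exp(24*c)))/4 + pi/2
 v(c) = acos((-C1 - exp(24*c))/(C1 - exp(24*c)))/4


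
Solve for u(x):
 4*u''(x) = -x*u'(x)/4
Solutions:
 u(x) = C1 + C2*erf(sqrt(2)*x/8)


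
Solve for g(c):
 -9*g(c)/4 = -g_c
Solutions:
 g(c) = C1*exp(9*c/4)


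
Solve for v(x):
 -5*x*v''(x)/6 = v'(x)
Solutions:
 v(x) = C1 + C2/x^(1/5)


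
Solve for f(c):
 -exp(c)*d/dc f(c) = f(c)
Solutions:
 f(c) = C1*exp(exp(-c))


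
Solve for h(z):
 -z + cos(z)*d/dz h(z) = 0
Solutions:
 h(z) = C1 + Integral(z/cos(z), z)


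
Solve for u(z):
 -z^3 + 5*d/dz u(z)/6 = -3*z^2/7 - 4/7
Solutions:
 u(z) = C1 + 3*z^4/10 - 6*z^3/35 - 24*z/35


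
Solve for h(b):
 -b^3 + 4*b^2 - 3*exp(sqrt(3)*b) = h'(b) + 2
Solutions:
 h(b) = C1 - b^4/4 + 4*b^3/3 - 2*b - sqrt(3)*exp(sqrt(3)*b)


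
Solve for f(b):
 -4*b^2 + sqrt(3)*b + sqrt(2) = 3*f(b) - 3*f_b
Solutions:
 f(b) = C1*exp(b) - 4*b^2/3 - 8*b/3 + sqrt(3)*b/3 - 8/3 + sqrt(2)/3 + sqrt(3)/3


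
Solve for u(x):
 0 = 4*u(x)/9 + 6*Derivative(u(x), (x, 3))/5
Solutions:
 u(x) = C3*exp(-10^(1/3)*x/3) + (C1*sin(10^(1/3)*sqrt(3)*x/6) + C2*cos(10^(1/3)*sqrt(3)*x/6))*exp(10^(1/3)*x/6)


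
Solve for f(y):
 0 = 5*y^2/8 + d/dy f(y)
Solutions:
 f(y) = C1 - 5*y^3/24


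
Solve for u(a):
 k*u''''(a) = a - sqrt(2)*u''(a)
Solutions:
 u(a) = C1 + C2*a + C3*exp(-2^(1/4)*a*sqrt(-1/k)) + C4*exp(2^(1/4)*a*sqrt(-1/k)) + sqrt(2)*a^3/12


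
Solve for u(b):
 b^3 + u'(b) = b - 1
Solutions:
 u(b) = C1 - b^4/4 + b^2/2 - b


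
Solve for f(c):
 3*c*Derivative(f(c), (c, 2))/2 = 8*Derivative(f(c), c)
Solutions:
 f(c) = C1 + C2*c^(19/3)


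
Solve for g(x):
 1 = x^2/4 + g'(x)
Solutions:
 g(x) = C1 - x^3/12 + x


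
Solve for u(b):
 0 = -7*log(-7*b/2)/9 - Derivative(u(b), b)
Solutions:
 u(b) = C1 - 7*b*log(-b)/9 + 7*b*(-log(7) + log(2) + 1)/9


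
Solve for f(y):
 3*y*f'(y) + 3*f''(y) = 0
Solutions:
 f(y) = C1 + C2*erf(sqrt(2)*y/2)


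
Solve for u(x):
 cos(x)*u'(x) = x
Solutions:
 u(x) = C1 + Integral(x/cos(x), x)


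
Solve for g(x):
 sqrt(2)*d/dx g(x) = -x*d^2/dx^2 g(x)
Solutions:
 g(x) = C1 + C2*x^(1 - sqrt(2))


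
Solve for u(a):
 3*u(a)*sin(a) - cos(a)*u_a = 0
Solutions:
 u(a) = C1/cos(a)^3


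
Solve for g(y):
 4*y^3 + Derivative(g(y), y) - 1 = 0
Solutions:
 g(y) = C1 - y^4 + y


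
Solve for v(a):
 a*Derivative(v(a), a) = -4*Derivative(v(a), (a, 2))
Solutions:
 v(a) = C1 + C2*erf(sqrt(2)*a/4)


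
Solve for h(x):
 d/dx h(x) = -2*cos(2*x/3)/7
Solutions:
 h(x) = C1 - 3*sin(2*x/3)/7


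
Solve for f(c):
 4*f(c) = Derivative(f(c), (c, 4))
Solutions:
 f(c) = C1*exp(-sqrt(2)*c) + C2*exp(sqrt(2)*c) + C3*sin(sqrt(2)*c) + C4*cos(sqrt(2)*c)


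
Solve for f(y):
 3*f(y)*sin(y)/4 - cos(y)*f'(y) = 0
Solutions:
 f(y) = C1/cos(y)^(3/4)


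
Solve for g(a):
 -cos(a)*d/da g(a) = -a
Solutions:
 g(a) = C1 + Integral(a/cos(a), a)


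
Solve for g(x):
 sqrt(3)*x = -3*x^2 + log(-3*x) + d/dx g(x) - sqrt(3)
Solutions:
 g(x) = C1 + x^3 + sqrt(3)*x^2/2 - x*log(-x) + x*(-log(3) + 1 + sqrt(3))


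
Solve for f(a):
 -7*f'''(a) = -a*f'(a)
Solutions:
 f(a) = C1 + Integral(C2*airyai(7^(2/3)*a/7) + C3*airybi(7^(2/3)*a/7), a)


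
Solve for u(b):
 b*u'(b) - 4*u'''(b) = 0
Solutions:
 u(b) = C1 + Integral(C2*airyai(2^(1/3)*b/2) + C3*airybi(2^(1/3)*b/2), b)


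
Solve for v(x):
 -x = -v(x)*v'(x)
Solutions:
 v(x) = -sqrt(C1 + x^2)
 v(x) = sqrt(C1 + x^2)


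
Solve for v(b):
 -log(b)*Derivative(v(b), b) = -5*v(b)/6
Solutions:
 v(b) = C1*exp(5*li(b)/6)


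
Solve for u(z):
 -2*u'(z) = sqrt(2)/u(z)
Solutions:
 u(z) = -sqrt(C1 - sqrt(2)*z)
 u(z) = sqrt(C1 - sqrt(2)*z)


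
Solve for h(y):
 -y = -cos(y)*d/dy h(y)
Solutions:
 h(y) = C1 + Integral(y/cos(y), y)


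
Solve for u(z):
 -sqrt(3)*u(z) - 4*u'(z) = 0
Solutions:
 u(z) = C1*exp(-sqrt(3)*z/4)


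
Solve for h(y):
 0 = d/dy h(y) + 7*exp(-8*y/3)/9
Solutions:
 h(y) = C1 + 7*exp(-8*y/3)/24


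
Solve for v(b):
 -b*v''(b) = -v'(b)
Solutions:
 v(b) = C1 + C2*b^2


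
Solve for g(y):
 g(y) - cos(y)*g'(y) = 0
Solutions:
 g(y) = C1*sqrt(sin(y) + 1)/sqrt(sin(y) - 1)


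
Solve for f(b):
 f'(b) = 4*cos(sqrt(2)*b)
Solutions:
 f(b) = C1 + 2*sqrt(2)*sin(sqrt(2)*b)


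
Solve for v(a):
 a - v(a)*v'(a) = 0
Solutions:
 v(a) = -sqrt(C1 + a^2)
 v(a) = sqrt(C1 + a^2)


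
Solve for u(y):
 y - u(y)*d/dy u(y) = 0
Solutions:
 u(y) = -sqrt(C1 + y^2)
 u(y) = sqrt(C1 + y^2)


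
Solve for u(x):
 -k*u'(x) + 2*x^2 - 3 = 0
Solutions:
 u(x) = C1 + 2*x^3/(3*k) - 3*x/k


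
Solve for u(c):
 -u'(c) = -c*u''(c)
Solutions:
 u(c) = C1 + C2*c^2


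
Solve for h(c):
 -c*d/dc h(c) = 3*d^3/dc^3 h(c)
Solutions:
 h(c) = C1 + Integral(C2*airyai(-3^(2/3)*c/3) + C3*airybi(-3^(2/3)*c/3), c)


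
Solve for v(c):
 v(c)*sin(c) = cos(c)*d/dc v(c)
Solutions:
 v(c) = C1/cos(c)


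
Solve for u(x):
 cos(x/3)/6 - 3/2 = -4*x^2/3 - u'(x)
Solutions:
 u(x) = C1 - 4*x^3/9 + 3*x/2 - sin(x/3)/2


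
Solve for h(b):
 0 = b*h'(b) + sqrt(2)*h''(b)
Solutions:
 h(b) = C1 + C2*erf(2^(1/4)*b/2)


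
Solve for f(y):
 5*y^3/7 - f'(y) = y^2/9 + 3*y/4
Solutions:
 f(y) = C1 + 5*y^4/28 - y^3/27 - 3*y^2/8


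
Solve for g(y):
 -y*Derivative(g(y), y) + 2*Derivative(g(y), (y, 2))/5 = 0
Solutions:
 g(y) = C1 + C2*erfi(sqrt(5)*y/2)


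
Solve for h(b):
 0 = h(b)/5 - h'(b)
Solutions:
 h(b) = C1*exp(b/5)


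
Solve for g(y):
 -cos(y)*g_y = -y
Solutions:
 g(y) = C1 + Integral(y/cos(y), y)


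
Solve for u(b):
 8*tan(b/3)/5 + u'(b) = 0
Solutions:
 u(b) = C1 + 24*log(cos(b/3))/5


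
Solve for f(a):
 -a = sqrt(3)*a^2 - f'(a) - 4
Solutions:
 f(a) = C1 + sqrt(3)*a^3/3 + a^2/2 - 4*a


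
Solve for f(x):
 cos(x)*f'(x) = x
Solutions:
 f(x) = C1 + Integral(x/cos(x), x)


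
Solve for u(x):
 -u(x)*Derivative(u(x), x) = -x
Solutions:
 u(x) = -sqrt(C1 + x^2)
 u(x) = sqrt(C1 + x^2)


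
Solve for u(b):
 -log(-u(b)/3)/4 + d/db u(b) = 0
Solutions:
 -4*Integral(1/(log(-_y) - log(3)), (_y, u(b))) = C1 - b


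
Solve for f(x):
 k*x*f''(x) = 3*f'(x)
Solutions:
 f(x) = C1 + x^(((re(k) + 3)*re(k) + im(k)^2)/(re(k)^2 + im(k)^2))*(C2*sin(3*log(x)*Abs(im(k))/(re(k)^2 + im(k)^2)) + C3*cos(3*log(x)*im(k)/(re(k)^2 + im(k)^2)))


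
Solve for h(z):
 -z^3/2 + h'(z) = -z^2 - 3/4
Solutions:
 h(z) = C1 + z^4/8 - z^3/3 - 3*z/4


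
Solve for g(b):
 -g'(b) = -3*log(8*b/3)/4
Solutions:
 g(b) = C1 + 3*b*log(b)/4 - 3*b*log(3)/4 - 3*b/4 + 9*b*log(2)/4


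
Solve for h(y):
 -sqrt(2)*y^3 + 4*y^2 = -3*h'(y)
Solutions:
 h(y) = C1 + sqrt(2)*y^4/12 - 4*y^3/9


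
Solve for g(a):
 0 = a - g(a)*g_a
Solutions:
 g(a) = -sqrt(C1 + a^2)
 g(a) = sqrt(C1 + a^2)


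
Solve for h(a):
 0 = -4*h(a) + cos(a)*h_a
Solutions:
 h(a) = C1*(sin(a)^2 + 2*sin(a) + 1)/(sin(a)^2 - 2*sin(a) + 1)


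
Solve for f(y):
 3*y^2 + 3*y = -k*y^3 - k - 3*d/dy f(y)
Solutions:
 f(y) = C1 - k*y^4/12 - k*y/3 - y^3/3 - y^2/2


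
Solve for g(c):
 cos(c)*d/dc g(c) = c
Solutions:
 g(c) = C1 + Integral(c/cos(c), c)


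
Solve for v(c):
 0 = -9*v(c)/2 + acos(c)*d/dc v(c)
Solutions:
 v(c) = C1*exp(9*Integral(1/acos(c), c)/2)


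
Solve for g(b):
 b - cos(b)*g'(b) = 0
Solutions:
 g(b) = C1 + Integral(b/cos(b), b)


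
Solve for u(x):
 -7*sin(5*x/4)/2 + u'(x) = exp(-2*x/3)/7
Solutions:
 u(x) = C1 - 14*cos(5*x/4)/5 - 3*exp(-2*x/3)/14


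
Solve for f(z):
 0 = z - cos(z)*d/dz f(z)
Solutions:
 f(z) = C1 + Integral(z/cos(z), z)


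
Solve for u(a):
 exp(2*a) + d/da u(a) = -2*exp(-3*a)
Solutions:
 u(a) = C1 - exp(2*a)/2 + 2*exp(-3*a)/3


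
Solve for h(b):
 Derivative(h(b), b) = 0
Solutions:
 h(b) = C1


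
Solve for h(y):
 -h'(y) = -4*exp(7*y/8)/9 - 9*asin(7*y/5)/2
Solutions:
 h(y) = C1 + 9*y*asin(7*y/5)/2 + 9*sqrt(25 - 49*y^2)/14 + 32*exp(7*y/8)/63


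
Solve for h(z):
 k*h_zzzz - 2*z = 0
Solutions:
 h(z) = C1 + C2*z + C3*z^2 + C4*z^3 + z^5/(60*k)


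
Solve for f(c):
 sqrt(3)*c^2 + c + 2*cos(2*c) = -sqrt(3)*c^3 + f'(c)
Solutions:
 f(c) = C1 + sqrt(3)*c^4/4 + sqrt(3)*c^3/3 + c^2/2 + sin(2*c)


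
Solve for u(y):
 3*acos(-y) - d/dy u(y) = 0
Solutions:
 u(y) = C1 + 3*y*acos(-y) + 3*sqrt(1 - y^2)


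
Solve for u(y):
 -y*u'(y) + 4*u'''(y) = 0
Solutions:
 u(y) = C1 + Integral(C2*airyai(2^(1/3)*y/2) + C3*airybi(2^(1/3)*y/2), y)


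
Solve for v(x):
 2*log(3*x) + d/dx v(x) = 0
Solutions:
 v(x) = C1 - 2*x*log(x) - x*log(9) + 2*x


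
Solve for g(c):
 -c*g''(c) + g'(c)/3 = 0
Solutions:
 g(c) = C1 + C2*c^(4/3)


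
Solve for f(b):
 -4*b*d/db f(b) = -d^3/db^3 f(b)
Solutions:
 f(b) = C1 + Integral(C2*airyai(2^(2/3)*b) + C3*airybi(2^(2/3)*b), b)


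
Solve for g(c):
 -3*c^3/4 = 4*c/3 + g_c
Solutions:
 g(c) = C1 - 3*c^4/16 - 2*c^2/3


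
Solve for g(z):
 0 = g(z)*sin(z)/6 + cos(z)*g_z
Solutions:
 g(z) = C1*cos(z)^(1/6)


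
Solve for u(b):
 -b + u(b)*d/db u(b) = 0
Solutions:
 u(b) = -sqrt(C1 + b^2)
 u(b) = sqrt(C1 + b^2)


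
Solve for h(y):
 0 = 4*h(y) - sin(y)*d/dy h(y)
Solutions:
 h(y) = C1*(cos(y)^2 - 2*cos(y) + 1)/(cos(y)^2 + 2*cos(y) + 1)


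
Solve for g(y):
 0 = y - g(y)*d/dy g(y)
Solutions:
 g(y) = -sqrt(C1 + y^2)
 g(y) = sqrt(C1 + y^2)


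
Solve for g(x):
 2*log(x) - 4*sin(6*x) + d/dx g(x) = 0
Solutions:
 g(x) = C1 - 2*x*log(x) + 2*x - 2*cos(6*x)/3


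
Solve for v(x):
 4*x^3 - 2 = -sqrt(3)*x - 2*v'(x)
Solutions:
 v(x) = C1 - x^4/2 - sqrt(3)*x^2/4 + x


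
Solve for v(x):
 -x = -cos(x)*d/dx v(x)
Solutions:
 v(x) = C1 + Integral(x/cos(x), x)


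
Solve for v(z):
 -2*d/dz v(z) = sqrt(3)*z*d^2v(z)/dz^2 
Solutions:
 v(z) = C1 + C2*z^(1 - 2*sqrt(3)/3)


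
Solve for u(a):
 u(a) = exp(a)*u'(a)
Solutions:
 u(a) = C1*exp(-exp(-a))


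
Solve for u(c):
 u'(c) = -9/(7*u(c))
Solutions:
 u(c) = -sqrt(C1 - 126*c)/7
 u(c) = sqrt(C1 - 126*c)/7


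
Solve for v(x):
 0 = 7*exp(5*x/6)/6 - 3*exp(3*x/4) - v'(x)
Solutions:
 v(x) = C1 + 7*exp(5*x/6)/5 - 4*exp(3*x/4)


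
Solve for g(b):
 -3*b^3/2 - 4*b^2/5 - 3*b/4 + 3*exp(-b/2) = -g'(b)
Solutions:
 g(b) = C1 + 3*b^4/8 + 4*b^3/15 + 3*b^2/8 + 6*exp(-b/2)


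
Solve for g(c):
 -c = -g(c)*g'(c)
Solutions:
 g(c) = -sqrt(C1 + c^2)
 g(c) = sqrt(C1 + c^2)


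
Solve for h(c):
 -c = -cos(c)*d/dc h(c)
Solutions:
 h(c) = C1 + Integral(c/cos(c), c)


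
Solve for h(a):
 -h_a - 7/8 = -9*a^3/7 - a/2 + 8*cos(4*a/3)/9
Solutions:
 h(a) = C1 + 9*a^4/28 + a^2/4 - 7*a/8 - 2*sin(4*a/3)/3


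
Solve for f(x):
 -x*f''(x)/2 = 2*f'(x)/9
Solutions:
 f(x) = C1 + C2*x^(5/9)


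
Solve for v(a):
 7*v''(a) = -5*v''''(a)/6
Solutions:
 v(a) = C1 + C2*a + C3*sin(sqrt(210)*a/5) + C4*cos(sqrt(210)*a/5)


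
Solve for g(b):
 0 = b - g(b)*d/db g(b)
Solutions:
 g(b) = -sqrt(C1 + b^2)
 g(b) = sqrt(C1 + b^2)


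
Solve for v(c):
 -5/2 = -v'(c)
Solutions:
 v(c) = C1 + 5*c/2


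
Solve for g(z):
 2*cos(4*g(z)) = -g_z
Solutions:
 g(z) = -asin((C1 + exp(16*z))/(C1 - exp(16*z)))/4 + pi/4
 g(z) = asin((C1 + exp(16*z))/(C1 - exp(16*z)))/4


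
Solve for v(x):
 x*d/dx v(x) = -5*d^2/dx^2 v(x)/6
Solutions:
 v(x) = C1 + C2*erf(sqrt(15)*x/5)


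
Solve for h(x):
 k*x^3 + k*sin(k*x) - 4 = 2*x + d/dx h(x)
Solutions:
 h(x) = C1 + k*x^4/4 - x^2 - 4*x - cos(k*x)


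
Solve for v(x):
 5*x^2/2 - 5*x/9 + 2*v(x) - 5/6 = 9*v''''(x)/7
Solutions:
 v(x) = C1*exp(-14^(1/4)*sqrt(3)*x/3) + C2*exp(14^(1/4)*sqrt(3)*x/3) + C3*sin(14^(1/4)*sqrt(3)*x/3) + C4*cos(14^(1/4)*sqrt(3)*x/3) - 5*x^2/4 + 5*x/18 + 5/12


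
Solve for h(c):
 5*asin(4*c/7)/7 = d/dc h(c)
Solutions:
 h(c) = C1 + 5*c*asin(4*c/7)/7 + 5*sqrt(49 - 16*c^2)/28


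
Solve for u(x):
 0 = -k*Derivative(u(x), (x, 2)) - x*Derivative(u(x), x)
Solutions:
 u(x) = C1 + C2*sqrt(k)*erf(sqrt(2)*x*sqrt(1/k)/2)


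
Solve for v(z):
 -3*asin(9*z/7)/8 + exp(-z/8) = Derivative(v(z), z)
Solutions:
 v(z) = C1 - 3*z*asin(9*z/7)/8 - sqrt(49 - 81*z^2)/24 - 8*exp(-z/8)


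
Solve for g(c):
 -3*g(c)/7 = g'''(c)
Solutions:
 g(c) = C3*exp(-3^(1/3)*7^(2/3)*c/7) + (C1*sin(3^(5/6)*7^(2/3)*c/14) + C2*cos(3^(5/6)*7^(2/3)*c/14))*exp(3^(1/3)*7^(2/3)*c/14)


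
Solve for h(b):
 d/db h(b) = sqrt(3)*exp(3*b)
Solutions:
 h(b) = C1 + sqrt(3)*exp(3*b)/3


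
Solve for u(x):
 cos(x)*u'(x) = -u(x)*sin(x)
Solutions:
 u(x) = C1*cos(x)


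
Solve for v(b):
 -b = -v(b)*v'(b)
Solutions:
 v(b) = -sqrt(C1 + b^2)
 v(b) = sqrt(C1 + b^2)


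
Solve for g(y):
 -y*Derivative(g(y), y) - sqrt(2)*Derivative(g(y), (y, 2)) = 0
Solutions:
 g(y) = C1 + C2*erf(2^(1/4)*y/2)


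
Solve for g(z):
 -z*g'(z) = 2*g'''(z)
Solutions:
 g(z) = C1 + Integral(C2*airyai(-2^(2/3)*z/2) + C3*airybi(-2^(2/3)*z/2), z)


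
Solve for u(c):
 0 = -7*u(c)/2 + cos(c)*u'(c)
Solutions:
 u(c) = C1*(sin(c) + 1)^(7/4)/(sin(c) - 1)^(7/4)


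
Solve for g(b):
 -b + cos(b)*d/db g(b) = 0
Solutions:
 g(b) = C1 + Integral(b/cos(b), b)


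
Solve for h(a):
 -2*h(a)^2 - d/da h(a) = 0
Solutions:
 h(a) = 1/(C1 + 2*a)


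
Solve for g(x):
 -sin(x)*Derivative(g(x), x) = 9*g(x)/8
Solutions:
 g(x) = C1*(cos(x) + 1)^(9/16)/(cos(x) - 1)^(9/16)


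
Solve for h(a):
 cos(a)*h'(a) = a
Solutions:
 h(a) = C1 + Integral(a/cos(a), a)


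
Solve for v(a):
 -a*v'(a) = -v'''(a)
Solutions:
 v(a) = C1 + Integral(C2*airyai(a) + C3*airybi(a), a)


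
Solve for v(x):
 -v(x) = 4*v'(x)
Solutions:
 v(x) = C1*exp(-x/4)


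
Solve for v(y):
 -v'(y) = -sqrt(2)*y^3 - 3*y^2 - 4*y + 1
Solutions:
 v(y) = C1 + sqrt(2)*y^4/4 + y^3 + 2*y^2 - y


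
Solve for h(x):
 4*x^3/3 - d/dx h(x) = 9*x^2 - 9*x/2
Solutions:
 h(x) = C1 + x^4/3 - 3*x^3 + 9*x^2/4


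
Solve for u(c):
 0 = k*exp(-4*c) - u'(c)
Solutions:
 u(c) = C1 - k*exp(-4*c)/4


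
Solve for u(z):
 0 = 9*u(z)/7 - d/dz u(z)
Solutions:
 u(z) = C1*exp(9*z/7)


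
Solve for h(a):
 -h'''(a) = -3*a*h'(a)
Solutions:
 h(a) = C1 + Integral(C2*airyai(3^(1/3)*a) + C3*airybi(3^(1/3)*a), a)


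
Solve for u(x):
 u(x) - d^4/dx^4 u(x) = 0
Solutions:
 u(x) = C1*exp(-x) + C2*exp(x) + C3*sin(x) + C4*cos(x)


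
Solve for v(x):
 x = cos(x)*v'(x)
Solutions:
 v(x) = C1 + Integral(x/cos(x), x)


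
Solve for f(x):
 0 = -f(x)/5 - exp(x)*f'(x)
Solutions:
 f(x) = C1*exp(exp(-x)/5)


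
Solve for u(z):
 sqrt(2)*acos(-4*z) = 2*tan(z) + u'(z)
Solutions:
 u(z) = C1 + sqrt(2)*(z*acos(-4*z) + sqrt(1 - 16*z^2)/4) + 2*log(cos(z))


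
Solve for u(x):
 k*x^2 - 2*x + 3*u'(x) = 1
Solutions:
 u(x) = C1 - k*x^3/9 + x^2/3 + x/3


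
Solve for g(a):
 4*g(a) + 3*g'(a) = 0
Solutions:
 g(a) = C1*exp(-4*a/3)


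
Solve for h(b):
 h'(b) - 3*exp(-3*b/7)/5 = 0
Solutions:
 h(b) = C1 - 7*exp(-3*b/7)/5


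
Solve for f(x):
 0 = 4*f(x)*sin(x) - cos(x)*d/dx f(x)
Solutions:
 f(x) = C1/cos(x)^4


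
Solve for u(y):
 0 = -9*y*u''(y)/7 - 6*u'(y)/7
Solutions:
 u(y) = C1 + C2*y^(1/3)


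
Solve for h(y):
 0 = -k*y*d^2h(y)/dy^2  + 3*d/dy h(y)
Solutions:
 h(y) = C1 + y^(((re(k) + 3)*re(k) + im(k)^2)/(re(k)^2 + im(k)^2))*(C2*sin(3*log(y)*Abs(im(k))/(re(k)^2 + im(k)^2)) + C3*cos(3*log(y)*im(k)/(re(k)^2 + im(k)^2)))


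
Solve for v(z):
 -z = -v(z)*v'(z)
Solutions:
 v(z) = -sqrt(C1 + z^2)
 v(z) = sqrt(C1 + z^2)


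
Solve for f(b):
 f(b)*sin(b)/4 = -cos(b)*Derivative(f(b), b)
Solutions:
 f(b) = C1*cos(b)^(1/4)


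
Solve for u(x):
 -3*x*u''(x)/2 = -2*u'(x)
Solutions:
 u(x) = C1 + C2*x^(7/3)


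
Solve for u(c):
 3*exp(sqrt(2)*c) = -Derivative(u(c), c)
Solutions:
 u(c) = C1 - 3*sqrt(2)*exp(sqrt(2)*c)/2


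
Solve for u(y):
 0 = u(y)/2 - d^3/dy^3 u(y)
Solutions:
 u(y) = C3*exp(2^(2/3)*y/2) + (C1*sin(2^(2/3)*sqrt(3)*y/4) + C2*cos(2^(2/3)*sqrt(3)*y/4))*exp(-2^(2/3)*y/4)


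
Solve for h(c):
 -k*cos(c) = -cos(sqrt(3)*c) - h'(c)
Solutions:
 h(c) = C1 + k*sin(c) - sqrt(3)*sin(sqrt(3)*c)/3


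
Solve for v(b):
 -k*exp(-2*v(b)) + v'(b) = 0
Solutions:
 v(b) = log(-sqrt(C1 + 2*b*k))
 v(b) = log(C1 + 2*b*k)/2


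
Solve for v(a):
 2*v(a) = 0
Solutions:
 v(a) = 0


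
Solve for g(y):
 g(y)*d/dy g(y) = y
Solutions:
 g(y) = -sqrt(C1 + y^2)
 g(y) = sqrt(C1 + y^2)


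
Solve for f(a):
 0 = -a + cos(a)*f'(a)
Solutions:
 f(a) = C1 + Integral(a/cos(a), a)


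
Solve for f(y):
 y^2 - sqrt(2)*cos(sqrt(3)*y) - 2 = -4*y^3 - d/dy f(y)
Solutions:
 f(y) = C1 - y^4 - y^3/3 + 2*y + sqrt(6)*sin(sqrt(3)*y)/3


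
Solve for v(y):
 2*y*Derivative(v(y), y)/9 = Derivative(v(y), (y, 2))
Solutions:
 v(y) = C1 + C2*erfi(y/3)


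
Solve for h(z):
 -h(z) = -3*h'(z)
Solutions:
 h(z) = C1*exp(z/3)


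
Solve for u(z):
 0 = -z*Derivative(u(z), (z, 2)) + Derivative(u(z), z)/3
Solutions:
 u(z) = C1 + C2*z^(4/3)


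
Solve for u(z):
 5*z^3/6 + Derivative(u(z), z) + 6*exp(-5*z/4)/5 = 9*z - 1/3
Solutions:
 u(z) = C1 - 5*z^4/24 + 9*z^2/2 - z/3 + 24*exp(-5*z/4)/25


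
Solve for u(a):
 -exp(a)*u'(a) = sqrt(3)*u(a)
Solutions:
 u(a) = C1*exp(sqrt(3)*exp(-a))


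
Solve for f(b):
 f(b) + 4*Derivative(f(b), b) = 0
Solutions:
 f(b) = C1*exp(-b/4)


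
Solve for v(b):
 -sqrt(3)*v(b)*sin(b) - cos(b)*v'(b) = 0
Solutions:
 v(b) = C1*cos(b)^(sqrt(3))


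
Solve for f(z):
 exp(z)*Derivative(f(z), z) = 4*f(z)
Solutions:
 f(z) = C1*exp(-4*exp(-z))


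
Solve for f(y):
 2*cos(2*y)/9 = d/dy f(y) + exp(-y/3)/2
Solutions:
 f(y) = C1 + sin(2*y)/9 + 3*exp(-y/3)/2


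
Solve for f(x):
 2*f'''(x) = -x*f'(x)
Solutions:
 f(x) = C1 + Integral(C2*airyai(-2^(2/3)*x/2) + C3*airybi(-2^(2/3)*x/2), x)


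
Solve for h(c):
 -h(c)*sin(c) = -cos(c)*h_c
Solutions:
 h(c) = C1/cos(c)


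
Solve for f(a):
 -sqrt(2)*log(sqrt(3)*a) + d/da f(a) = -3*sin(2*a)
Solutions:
 f(a) = C1 + sqrt(2)*a*(log(a) - 1) + sqrt(2)*a*log(3)/2 + 3*cos(2*a)/2


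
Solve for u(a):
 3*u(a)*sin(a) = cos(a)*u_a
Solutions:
 u(a) = C1/cos(a)^3


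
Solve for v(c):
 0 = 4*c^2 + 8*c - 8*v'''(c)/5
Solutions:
 v(c) = C1 + C2*c + C3*c^2 + c^5/24 + 5*c^4/24


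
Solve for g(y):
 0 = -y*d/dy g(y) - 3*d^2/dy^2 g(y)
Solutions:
 g(y) = C1 + C2*erf(sqrt(6)*y/6)


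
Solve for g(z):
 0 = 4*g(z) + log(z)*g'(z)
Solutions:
 g(z) = C1*exp(-4*li(z))


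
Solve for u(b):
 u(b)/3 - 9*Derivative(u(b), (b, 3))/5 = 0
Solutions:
 u(b) = C3*exp(5^(1/3)*b/3) + (C1*sin(sqrt(3)*5^(1/3)*b/6) + C2*cos(sqrt(3)*5^(1/3)*b/6))*exp(-5^(1/3)*b/6)


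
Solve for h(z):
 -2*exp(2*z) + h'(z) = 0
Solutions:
 h(z) = C1 + exp(2*z)


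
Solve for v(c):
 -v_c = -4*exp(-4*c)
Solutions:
 v(c) = C1 - exp(-4*c)


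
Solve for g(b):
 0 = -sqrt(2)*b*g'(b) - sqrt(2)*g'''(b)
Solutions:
 g(b) = C1 + Integral(C2*airyai(-b) + C3*airybi(-b), b)


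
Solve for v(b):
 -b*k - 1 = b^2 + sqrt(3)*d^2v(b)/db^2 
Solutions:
 v(b) = C1 + C2*b - sqrt(3)*b^4/36 - sqrt(3)*b^3*k/18 - sqrt(3)*b^2/6


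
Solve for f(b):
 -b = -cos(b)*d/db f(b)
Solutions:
 f(b) = C1 + Integral(b/cos(b), b)


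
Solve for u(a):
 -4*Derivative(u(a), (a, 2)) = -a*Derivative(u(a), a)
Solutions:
 u(a) = C1 + C2*erfi(sqrt(2)*a/4)


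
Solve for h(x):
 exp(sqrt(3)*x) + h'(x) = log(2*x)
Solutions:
 h(x) = C1 + x*log(x) + x*(-1 + log(2)) - sqrt(3)*exp(sqrt(3)*x)/3


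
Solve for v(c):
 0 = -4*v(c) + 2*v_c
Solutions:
 v(c) = C1*exp(2*c)


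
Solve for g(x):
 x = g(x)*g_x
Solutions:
 g(x) = -sqrt(C1 + x^2)
 g(x) = sqrt(C1 + x^2)


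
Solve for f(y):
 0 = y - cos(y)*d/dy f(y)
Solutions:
 f(y) = C1 + Integral(y/cos(y), y)


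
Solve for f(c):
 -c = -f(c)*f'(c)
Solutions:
 f(c) = -sqrt(C1 + c^2)
 f(c) = sqrt(C1 + c^2)


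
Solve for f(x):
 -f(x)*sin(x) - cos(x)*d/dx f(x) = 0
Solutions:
 f(x) = C1*cos(x)


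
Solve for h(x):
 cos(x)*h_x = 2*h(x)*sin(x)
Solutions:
 h(x) = C1/cos(x)^2


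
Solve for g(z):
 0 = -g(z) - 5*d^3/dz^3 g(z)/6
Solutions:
 g(z) = C3*exp(-5^(2/3)*6^(1/3)*z/5) + (C1*sin(2^(1/3)*3^(5/6)*5^(2/3)*z/10) + C2*cos(2^(1/3)*3^(5/6)*5^(2/3)*z/10))*exp(5^(2/3)*6^(1/3)*z/10)


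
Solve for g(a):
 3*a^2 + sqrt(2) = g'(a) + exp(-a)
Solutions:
 g(a) = C1 + a^3 + sqrt(2)*a + exp(-a)


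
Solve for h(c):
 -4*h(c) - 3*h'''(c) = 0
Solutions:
 h(c) = C3*exp(-6^(2/3)*c/3) + (C1*sin(2^(2/3)*3^(1/6)*c/2) + C2*cos(2^(2/3)*3^(1/6)*c/2))*exp(6^(2/3)*c/6)


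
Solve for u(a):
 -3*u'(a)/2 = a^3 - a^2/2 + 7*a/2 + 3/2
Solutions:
 u(a) = C1 - a^4/6 + a^3/9 - 7*a^2/6 - a


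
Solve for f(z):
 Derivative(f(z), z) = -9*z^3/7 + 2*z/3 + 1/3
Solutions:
 f(z) = C1 - 9*z^4/28 + z^2/3 + z/3


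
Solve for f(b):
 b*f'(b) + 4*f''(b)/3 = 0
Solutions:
 f(b) = C1 + C2*erf(sqrt(6)*b/4)


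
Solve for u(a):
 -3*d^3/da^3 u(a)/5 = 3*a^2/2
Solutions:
 u(a) = C1 + C2*a + C3*a^2 - a^5/24


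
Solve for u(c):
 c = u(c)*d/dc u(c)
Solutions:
 u(c) = -sqrt(C1 + c^2)
 u(c) = sqrt(C1 + c^2)


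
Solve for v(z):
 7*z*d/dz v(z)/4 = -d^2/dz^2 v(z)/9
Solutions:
 v(z) = C1 + C2*erf(3*sqrt(14)*z/4)


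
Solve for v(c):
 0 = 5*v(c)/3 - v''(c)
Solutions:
 v(c) = C1*exp(-sqrt(15)*c/3) + C2*exp(sqrt(15)*c/3)


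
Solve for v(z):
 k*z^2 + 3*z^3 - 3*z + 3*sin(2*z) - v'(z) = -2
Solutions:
 v(z) = C1 + k*z^3/3 + 3*z^4/4 - 3*z^2/2 + 2*z - 3*cos(2*z)/2


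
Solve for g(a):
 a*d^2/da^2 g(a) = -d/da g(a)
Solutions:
 g(a) = C1 + C2*log(a)


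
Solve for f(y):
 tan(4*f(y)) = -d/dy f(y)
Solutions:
 f(y) = -asin(C1*exp(-4*y))/4 + pi/4
 f(y) = asin(C1*exp(-4*y))/4


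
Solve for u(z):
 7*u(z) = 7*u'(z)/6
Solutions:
 u(z) = C1*exp(6*z)


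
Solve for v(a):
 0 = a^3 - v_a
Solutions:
 v(a) = C1 + a^4/4


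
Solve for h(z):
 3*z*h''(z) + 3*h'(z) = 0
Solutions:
 h(z) = C1 + C2*log(z)


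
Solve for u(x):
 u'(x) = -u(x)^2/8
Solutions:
 u(x) = 8/(C1 + x)


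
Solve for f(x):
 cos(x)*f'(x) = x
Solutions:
 f(x) = C1 + Integral(x/cos(x), x)


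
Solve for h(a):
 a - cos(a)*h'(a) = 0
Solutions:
 h(a) = C1 + Integral(a/cos(a), a)


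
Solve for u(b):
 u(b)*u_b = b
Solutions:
 u(b) = -sqrt(C1 + b^2)
 u(b) = sqrt(C1 + b^2)


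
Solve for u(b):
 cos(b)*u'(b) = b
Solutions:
 u(b) = C1 + Integral(b/cos(b), b)


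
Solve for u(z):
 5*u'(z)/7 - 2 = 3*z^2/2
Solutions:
 u(z) = C1 + 7*z^3/10 + 14*z/5


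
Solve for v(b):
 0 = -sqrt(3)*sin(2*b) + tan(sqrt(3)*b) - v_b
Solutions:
 v(b) = C1 - sqrt(3)*log(cos(sqrt(3)*b))/3 + sqrt(3)*cos(2*b)/2


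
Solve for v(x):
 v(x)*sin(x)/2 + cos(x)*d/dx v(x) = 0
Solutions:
 v(x) = C1*sqrt(cos(x))


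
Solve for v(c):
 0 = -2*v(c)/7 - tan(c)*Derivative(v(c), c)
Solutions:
 v(c) = C1/sin(c)^(2/7)


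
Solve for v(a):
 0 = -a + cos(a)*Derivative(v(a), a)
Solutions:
 v(a) = C1 + Integral(a/cos(a), a)


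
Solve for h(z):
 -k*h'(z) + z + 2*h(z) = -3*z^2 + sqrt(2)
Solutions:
 h(z) = C1*exp(2*z/k) - 3*k^2/4 - 3*k*z/2 - k/4 - 3*z^2/2 - z/2 + sqrt(2)/2


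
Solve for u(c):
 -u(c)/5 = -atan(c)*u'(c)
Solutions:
 u(c) = C1*exp(Integral(1/atan(c), c)/5)


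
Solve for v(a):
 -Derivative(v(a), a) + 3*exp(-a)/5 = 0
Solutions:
 v(a) = C1 - 3*exp(-a)/5


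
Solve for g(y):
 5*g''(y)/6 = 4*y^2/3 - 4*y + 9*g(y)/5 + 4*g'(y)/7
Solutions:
 g(y) = C1*exp(3*y*(4 - sqrt(310))/35) + C2*exp(3*y*(4 + sqrt(310))/35) - 20*y^2/27 + 4580*y/1701 - 165100/107163


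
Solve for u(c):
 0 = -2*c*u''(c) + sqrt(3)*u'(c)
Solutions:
 u(c) = C1 + C2*c^(sqrt(3)/2 + 1)


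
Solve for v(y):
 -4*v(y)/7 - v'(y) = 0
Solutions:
 v(y) = C1*exp(-4*y/7)


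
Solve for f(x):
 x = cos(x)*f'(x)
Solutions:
 f(x) = C1 + Integral(x/cos(x), x)


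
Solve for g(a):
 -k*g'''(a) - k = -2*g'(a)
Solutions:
 g(a) = C1 + C2*exp(-sqrt(2)*a*sqrt(1/k)) + C3*exp(sqrt(2)*a*sqrt(1/k)) + a*k/2


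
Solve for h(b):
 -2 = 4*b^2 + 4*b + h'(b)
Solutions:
 h(b) = C1 - 4*b^3/3 - 2*b^2 - 2*b


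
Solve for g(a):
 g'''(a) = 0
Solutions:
 g(a) = C1 + C2*a + C3*a^2


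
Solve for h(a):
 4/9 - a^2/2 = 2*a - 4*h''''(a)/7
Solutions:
 h(a) = C1 + C2*a + C3*a^2 + C4*a^3 + 7*a^6/2880 + 7*a^5/240 - 7*a^4/216


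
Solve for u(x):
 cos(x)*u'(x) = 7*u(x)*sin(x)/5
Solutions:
 u(x) = C1/cos(x)^(7/5)


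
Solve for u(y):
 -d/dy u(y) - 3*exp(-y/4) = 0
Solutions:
 u(y) = C1 + 12*exp(-y/4)


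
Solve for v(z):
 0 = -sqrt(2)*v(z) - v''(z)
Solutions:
 v(z) = C1*sin(2^(1/4)*z) + C2*cos(2^(1/4)*z)


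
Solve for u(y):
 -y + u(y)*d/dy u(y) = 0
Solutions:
 u(y) = -sqrt(C1 + y^2)
 u(y) = sqrt(C1 + y^2)


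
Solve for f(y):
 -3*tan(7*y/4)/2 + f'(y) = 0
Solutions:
 f(y) = C1 - 6*log(cos(7*y/4))/7


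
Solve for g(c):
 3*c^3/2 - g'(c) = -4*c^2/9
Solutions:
 g(c) = C1 + 3*c^4/8 + 4*c^3/27


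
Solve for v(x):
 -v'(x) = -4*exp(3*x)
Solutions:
 v(x) = C1 + 4*exp(3*x)/3


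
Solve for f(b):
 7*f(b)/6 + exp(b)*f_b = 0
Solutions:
 f(b) = C1*exp(7*exp(-b)/6)


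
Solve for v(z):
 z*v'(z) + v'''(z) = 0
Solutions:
 v(z) = C1 + Integral(C2*airyai(-z) + C3*airybi(-z), z)


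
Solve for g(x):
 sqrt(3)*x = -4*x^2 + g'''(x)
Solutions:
 g(x) = C1 + C2*x + C3*x^2 + x^5/15 + sqrt(3)*x^4/24


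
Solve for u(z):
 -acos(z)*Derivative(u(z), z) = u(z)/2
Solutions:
 u(z) = C1*exp(-Integral(1/acos(z), z)/2)


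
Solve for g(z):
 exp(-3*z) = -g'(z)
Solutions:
 g(z) = C1 + exp(-3*z)/3


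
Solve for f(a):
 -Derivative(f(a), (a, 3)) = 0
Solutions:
 f(a) = C1 + C2*a + C3*a^2


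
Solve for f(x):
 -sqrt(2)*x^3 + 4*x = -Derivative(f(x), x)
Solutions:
 f(x) = C1 + sqrt(2)*x^4/4 - 2*x^2


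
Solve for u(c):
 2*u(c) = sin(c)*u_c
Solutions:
 u(c) = C1*(cos(c) - 1)/(cos(c) + 1)


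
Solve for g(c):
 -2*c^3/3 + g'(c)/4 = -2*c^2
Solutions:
 g(c) = C1 + 2*c^4/3 - 8*c^3/3


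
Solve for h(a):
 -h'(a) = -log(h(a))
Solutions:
 li(h(a)) = C1 + a


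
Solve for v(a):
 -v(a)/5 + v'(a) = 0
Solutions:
 v(a) = C1*exp(a/5)


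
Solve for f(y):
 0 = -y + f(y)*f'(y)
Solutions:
 f(y) = -sqrt(C1 + y^2)
 f(y) = sqrt(C1 + y^2)


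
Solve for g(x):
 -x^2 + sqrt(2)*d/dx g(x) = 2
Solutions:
 g(x) = C1 + sqrt(2)*x^3/6 + sqrt(2)*x


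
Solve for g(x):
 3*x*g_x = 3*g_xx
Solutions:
 g(x) = C1 + C2*erfi(sqrt(2)*x/2)


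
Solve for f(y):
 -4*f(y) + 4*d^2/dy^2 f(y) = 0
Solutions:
 f(y) = C1*exp(-y) + C2*exp(y)


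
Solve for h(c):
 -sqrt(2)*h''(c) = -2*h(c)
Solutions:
 h(c) = C1*exp(-2^(1/4)*c) + C2*exp(2^(1/4)*c)


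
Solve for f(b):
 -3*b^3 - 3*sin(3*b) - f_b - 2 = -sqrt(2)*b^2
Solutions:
 f(b) = C1 - 3*b^4/4 + sqrt(2)*b^3/3 - 2*b + cos(3*b)


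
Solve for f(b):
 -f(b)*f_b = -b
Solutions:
 f(b) = -sqrt(C1 + b^2)
 f(b) = sqrt(C1 + b^2)


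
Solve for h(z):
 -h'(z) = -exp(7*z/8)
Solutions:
 h(z) = C1 + 8*exp(7*z/8)/7


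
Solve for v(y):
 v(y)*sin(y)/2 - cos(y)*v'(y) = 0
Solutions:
 v(y) = C1/sqrt(cos(y))


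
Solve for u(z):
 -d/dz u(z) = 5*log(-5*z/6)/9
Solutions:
 u(z) = C1 - 5*z*log(-z)/9 + 5*z*(-log(5) + 1 + log(6))/9


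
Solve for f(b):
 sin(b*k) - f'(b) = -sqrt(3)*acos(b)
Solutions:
 f(b) = C1 + sqrt(3)*(b*acos(b) - sqrt(1 - b^2)) + Piecewise((-cos(b*k)/k, Ne(k, 0)), (0, True))


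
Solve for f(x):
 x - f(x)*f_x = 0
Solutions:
 f(x) = -sqrt(C1 + x^2)
 f(x) = sqrt(C1 + x^2)


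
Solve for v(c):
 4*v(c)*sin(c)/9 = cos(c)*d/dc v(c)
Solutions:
 v(c) = C1/cos(c)^(4/9)


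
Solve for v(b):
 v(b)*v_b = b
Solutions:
 v(b) = -sqrt(C1 + b^2)
 v(b) = sqrt(C1 + b^2)


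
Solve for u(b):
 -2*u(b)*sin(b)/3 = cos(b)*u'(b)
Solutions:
 u(b) = C1*cos(b)^(2/3)


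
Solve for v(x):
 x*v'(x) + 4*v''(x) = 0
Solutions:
 v(x) = C1 + C2*erf(sqrt(2)*x/4)


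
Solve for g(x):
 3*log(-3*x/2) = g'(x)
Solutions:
 g(x) = C1 + 3*x*log(-x) + 3*x*(-1 - log(2) + log(3))


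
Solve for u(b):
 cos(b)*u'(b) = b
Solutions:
 u(b) = C1 + Integral(b/cos(b), b)


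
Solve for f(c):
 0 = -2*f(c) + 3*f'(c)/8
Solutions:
 f(c) = C1*exp(16*c/3)


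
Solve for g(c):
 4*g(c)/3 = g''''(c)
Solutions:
 g(c) = C1*exp(-sqrt(2)*3^(3/4)*c/3) + C2*exp(sqrt(2)*3^(3/4)*c/3) + C3*sin(sqrt(2)*3^(3/4)*c/3) + C4*cos(sqrt(2)*3^(3/4)*c/3)


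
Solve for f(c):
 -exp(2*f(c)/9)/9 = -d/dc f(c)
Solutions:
 f(c) = 9*log(-sqrt(-1/(C1 + c))) - 9*log(2)/2 + 18*log(3)
 f(c) = 9*log(-1/(C1 + c))/2 - 9*log(2)/2 + 18*log(3)


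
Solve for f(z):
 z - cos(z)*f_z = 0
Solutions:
 f(z) = C1 + Integral(z/cos(z), z)


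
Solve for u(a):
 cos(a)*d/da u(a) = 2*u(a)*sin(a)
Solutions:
 u(a) = C1/cos(a)^2


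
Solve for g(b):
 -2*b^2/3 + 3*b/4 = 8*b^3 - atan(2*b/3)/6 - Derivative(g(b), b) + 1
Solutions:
 g(b) = C1 + 2*b^4 + 2*b^3/9 - 3*b^2/8 - b*atan(2*b/3)/6 + b + log(4*b^2 + 9)/8


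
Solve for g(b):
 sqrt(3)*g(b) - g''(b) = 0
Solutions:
 g(b) = C1*exp(-3^(1/4)*b) + C2*exp(3^(1/4)*b)


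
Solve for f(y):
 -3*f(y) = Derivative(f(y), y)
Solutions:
 f(y) = C1*exp(-3*y)


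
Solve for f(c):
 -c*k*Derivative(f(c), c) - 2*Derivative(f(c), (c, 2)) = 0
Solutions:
 f(c) = Piecewise((-sqrt(pi)*C1*erf(c*sqrt(k)/2)/sqrt(k) - C2, (k > 0) | (k < 0)), (-C1*c - C2, True))


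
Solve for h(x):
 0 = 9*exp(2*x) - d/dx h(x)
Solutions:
 h(x) = C1 + 9*exp(2*x)/2


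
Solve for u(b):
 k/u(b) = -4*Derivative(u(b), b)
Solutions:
 u(b) = -sqrt(C1 - 2*b*k)/2
 u(b) = sqrt(C1 - 2*b*k)/2


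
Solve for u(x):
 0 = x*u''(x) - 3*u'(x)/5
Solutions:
 u(x) = C1 + C2*x^(8/5)


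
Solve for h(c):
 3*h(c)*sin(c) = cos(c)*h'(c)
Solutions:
 h(c) = C1/cos(c)^3


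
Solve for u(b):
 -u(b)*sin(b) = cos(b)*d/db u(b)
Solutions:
 u(b) = C1*cos(b)


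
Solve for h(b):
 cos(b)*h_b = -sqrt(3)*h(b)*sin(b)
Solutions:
 h(b) = C1*cos(b)^(sqrt(3))


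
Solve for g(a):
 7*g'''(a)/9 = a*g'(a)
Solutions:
 g(a) = C1 + Integral(C2*airyai(21^(2/3)*a/7) + C3*airybi(21^(2/3)*a/7), a)


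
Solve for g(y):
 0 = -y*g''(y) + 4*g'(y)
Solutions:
 g(y) = C1 + C2*y^5


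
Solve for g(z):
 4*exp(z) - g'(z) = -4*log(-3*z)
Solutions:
 g(z) = C1 + 4*z*log(-z) + 4*z*(-1 + log(3)) + 4*exp(z)


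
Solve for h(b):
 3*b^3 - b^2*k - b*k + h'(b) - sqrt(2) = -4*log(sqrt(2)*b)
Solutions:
 h(b) = C1 - 3*b^4/4 + b^3*k/3 + b^2*k/2 - 4*b*log(b) - b*log(4) + sqrt(2)*b + 4*b


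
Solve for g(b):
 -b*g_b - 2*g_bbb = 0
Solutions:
 g(b) = C1 + Integral(C2*airyai(-2^(2/3)*b/2) + C3*airybi(-2^(2/3)*b/2), b)


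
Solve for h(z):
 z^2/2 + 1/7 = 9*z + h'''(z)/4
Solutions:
 h(z) = C1 + C2*z + C3*z^2 + z^5/30 - 3*z^4/2 + 2*z^3/21


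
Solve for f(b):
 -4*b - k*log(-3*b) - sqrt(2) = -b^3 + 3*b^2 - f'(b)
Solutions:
 f(b) = C1 - b^4/4 + b^3 + 2*b^2 + b*k*log(-b) + b*(-k + k*log(3) + sqrt(2))


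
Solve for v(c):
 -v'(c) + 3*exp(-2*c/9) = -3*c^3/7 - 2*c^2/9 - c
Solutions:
 v(c) = C1 + 3*c^4/28 + 2*c^3/27 + c^2/2 - 27*exp(-2*c/9)/2


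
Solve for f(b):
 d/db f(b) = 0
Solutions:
 f(b) = C1


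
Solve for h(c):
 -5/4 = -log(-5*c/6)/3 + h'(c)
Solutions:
 h(c) = C1 + c*log(-c)/3 + c*(-19 - 4*log(6) + 4*log(5))/12


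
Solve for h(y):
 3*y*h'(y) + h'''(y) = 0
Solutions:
 h(y) = C1 + Integral(C2*airyai(-3^(1/3)*y) + C3*airybi(-3^(1/3)*y), y)


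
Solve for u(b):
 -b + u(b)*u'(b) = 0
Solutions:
 u(b) = -sqrt(C1 + b^2)
 u(b) = sqrt(C1 + b^2)


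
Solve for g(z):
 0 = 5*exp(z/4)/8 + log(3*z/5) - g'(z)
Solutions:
 g(z) = C1 + z*log(z) + z*(-log(5) - 1 + log(3)) + 5*exp(z/4)/2


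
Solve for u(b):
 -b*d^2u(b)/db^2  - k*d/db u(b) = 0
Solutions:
 u(b) = C1 + b^(1 - re(k))*(C2*sin(log(b)*Abs(im(k))) + C3*cos(log(b)*im(k)))


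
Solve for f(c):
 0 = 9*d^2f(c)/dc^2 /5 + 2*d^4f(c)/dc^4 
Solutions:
 f(c) = C1 + C2*c + C3*sin(3*sqrt(10)*c/10) + C4*cos(3*sqrt(10)*c/10)


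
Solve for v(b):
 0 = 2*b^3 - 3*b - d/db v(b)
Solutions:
 v(b) = C1 + b^4/2 - 3*b^2/2


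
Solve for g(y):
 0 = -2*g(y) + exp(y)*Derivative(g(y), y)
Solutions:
 g(y) = C1*exp(-2*exp(-y))


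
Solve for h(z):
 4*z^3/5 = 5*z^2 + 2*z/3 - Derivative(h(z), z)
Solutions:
 h(z) = C1 - z^4/5 + 5*z^3/3 + z^2/3


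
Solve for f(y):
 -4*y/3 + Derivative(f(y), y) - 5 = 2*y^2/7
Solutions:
 f(y) = C1 + 2*y^3/21 + 2*y^2/3 + 5*y


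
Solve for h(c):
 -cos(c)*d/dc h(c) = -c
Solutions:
 h(c) = C1 + Integral(c/cos(c), c)


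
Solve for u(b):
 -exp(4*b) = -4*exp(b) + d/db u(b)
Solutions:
 u(b) = C1 - exp(4*b)/4 + 4*exp(b)


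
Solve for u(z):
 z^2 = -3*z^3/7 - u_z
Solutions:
 u(z) = C1 - 3*z^4/28 - z^3/3


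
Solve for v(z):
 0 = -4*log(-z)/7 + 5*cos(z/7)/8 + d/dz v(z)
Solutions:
 v(z) = C1 + 4*z*log(-z)/7 - 4*z/7 - 35*sin(z/7)/8


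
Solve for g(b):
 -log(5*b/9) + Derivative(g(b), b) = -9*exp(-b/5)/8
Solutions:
 g(b) = C1 + b*log(b) + b*(-2*log(3) - 1 + log(5)) + 45*exp(-b/5)/8


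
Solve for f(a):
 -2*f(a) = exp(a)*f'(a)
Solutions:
 f(a) = C1*exp(2*exp(-a))


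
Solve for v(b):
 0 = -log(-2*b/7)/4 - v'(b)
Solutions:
 v(b) = C1 - b*log(-b)/4 + b*(-log(2) + 1 + log(7))/4


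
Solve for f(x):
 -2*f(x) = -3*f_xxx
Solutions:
 f(x) = C3*exp(2^(1/3)*3^(2/3)*x/3) + (C1*sin(2^(1/3)*3^(1/6)*x/2) + C2*cos(2^(1/3)*3^(1/6)*x/2))*exp(-2^(1/3)*3^(2/3)*x/6)


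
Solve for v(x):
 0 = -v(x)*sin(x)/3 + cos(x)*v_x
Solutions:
 v(x) = C1/cos(x)^(1/3)


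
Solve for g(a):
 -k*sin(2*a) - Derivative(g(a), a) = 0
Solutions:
 g(a) = C1 + k*cos(2*a)/2


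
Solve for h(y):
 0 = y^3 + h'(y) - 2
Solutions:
 h(y) = C1 - y^4/4 + 2*y


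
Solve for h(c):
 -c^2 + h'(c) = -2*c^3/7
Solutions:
 h(c) = C1 - c^4/14 + c^3/3


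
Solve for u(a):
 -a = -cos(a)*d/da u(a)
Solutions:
 u(a) = C1 + Integral(a/cos(a), a)


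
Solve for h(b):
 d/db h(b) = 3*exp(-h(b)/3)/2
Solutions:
 h(b) = 3*log(C1 + b/2)


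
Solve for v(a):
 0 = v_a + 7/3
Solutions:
 v(a) = C1 - 7*a/3


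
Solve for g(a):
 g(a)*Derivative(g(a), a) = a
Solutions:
 g(a) = -sqrt(C1 + a^2)
 g(a) = sqrt(C1 + a^2)


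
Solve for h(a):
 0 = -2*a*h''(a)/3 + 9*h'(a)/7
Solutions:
 h(a) = C1 + C2*a^(41/14)


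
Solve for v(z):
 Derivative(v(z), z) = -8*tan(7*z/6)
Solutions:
 v(z) = C1 + 48*log(cos(7*z/6))/7


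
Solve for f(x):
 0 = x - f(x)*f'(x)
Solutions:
 f(x) = -sqrt(C1 + x^2)
 f(x) = sqrt(C1 + x^2)


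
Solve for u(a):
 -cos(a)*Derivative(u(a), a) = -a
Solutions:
 u(a) = C1 + Integral(a/cos(a), a)
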